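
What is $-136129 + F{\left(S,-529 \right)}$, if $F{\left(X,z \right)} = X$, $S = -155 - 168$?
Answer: $-136452$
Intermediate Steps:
$S = -323$
$-136129 + F{\left(S,-529 \right)} = -136129 - 323 = -136452$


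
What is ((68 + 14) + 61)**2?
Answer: 20449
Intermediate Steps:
((68 + 14) + 61)**2 = (82 + 61)**2 = 143**2 = 20449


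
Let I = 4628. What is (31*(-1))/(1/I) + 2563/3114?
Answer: -446756789/3114 ≈ -1.4347e+5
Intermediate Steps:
(31*(-1))/(1/I) + 2563/3114 = (31*(-1))/(1/4628) + 2563/3114 = -31/1/4628 + 2563*(1/3114) = -31*4628 + 2563/3114 = -143468 + 2563/3114 = -446756789/3114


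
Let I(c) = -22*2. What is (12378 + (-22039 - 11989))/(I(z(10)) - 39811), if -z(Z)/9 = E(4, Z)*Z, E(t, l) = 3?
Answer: 4330/7971 ≈ 0.54322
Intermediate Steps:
z(Z) = -27*Z
I(c) = -44
(12378 + (-22039 - 11989))/(I(z(10)) - 39811) = (12378 + (-22039 - 11989))/(-44 - 39811) = (12378 - 34028)/(-39855) = -21650*(-1/39855) = 4330/7971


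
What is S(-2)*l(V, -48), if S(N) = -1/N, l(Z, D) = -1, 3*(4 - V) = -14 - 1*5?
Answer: -½ ≈ -0.50000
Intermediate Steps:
V = 31/3 (V = 4 - (-14 - 1*5)/3 = 4 - (-14 - 5)/3 = 4 - ⅓*(-19) = 4 + 19/3 = 31/3 ≈ 10.333)
S(-2)*l(V, -48) = -1/(-2)*(-1) = -1*(-½)*(-1) = (½)*(-1) = -½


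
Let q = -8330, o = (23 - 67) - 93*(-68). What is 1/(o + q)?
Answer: -1/2050 ≈ -0.00048780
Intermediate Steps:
o = 6280 (o = -44 + 6324 = 6280)
1/(o + q) = 1/(6280 - 8330) = 1/(-2050) = -1/2050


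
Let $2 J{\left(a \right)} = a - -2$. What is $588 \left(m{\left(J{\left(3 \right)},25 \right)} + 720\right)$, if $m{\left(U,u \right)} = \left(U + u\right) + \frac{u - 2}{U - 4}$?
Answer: $430514$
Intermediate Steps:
$J{\left(a \right)} = 1 + \frac{a}{2}$ ($J{\left(a \right)} = \frac{a - -2}{2} = \frac{a + 2}{2} = \frac{2 + a}{2} = 1 + \frac{a}{2}$)
$m{\left(U,u \right)} = U + u + \frac{-2 + u}{-4 + U}$ ($m{\left(U,u \right)} = \left(U + u\right) + \frac{-2 + u}{-4 + U} = U + u + \frac{-2 + u}{-4 + U}$)
$588 \left(m{\left(J{\left(3 \right)},25 \right)} + 720\right) = 588 \left(\frac{-2 + \left(1 + \frac{1}{2} \cdot 3\right)^{2} - 4 \left(1 + \frac{1}{2} \cdot 3\right) - 75 + \left(1 + \frac{1}{2} \cdot 3\right) 25}{-4 + \left(1 + \frac{1}{2} \cdot 3\right)} + 720\right) = 588 \left(\frac{-2 + \left(1 + \frac{3}{2}\right)^{2} - 4 \left(1 + \frac{3}{2}\right) - 75 + \left(1 + \frac{3}{2}\right) 25}{-4 + \left(1 + \frac{3}{2}\right)} + 720\right) = 588 \left(\frac{-2 + \left(\frac{5}{2}\right)^{2} - 10 - 75 + \frac{5}{2} \cdot 25}{-4 + \frac{5}{2}} + 720\right) = 588 \left(\frac{-2 + \frac{25}{4} - 10 - 75 + \frac{125}{2}}{- \frac{3}{2}} + 720\right) = 588 \left(\left(- \frac{2}{3}\right) \left(- \frac{73}{4}\right) + 720\right) = 588 \left(\frac{73}{6} + 720\right) = 588 \cdot \frac{4393}{6} = 430514$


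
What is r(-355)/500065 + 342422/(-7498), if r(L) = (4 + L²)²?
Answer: 59460908216194/1874743685 ≈ 31717.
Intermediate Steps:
r(-355)/500065 + 342422/(-7498) = (4 + (-355)²)²/500065 + 342422/(-7498) = (4 + 126025)²*(1/500065) + 342422*(-1/7498) = 126029²*(1/500065) - 171211/3749 = 15883308841*(1/500065) - 171211/3749 = 15883308841/500065 - 171211/3749 = 59460908216194/1874743685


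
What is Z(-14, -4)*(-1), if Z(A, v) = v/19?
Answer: 4/19 ≈ 0.21053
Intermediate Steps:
Z(A, v) = v/19 (Z(A, v) = v*(1/19) = v/19)
Z(-14, -4)*(-1) = ((1/19)*(-4))*(-1) = -4/19*(-1) = 4/19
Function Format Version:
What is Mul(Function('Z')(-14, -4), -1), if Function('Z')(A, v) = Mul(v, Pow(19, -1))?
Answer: Rational(4, 19) ≈ 0.21053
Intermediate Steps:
Function('Z')(A, v) = Mul(Rational(1, 19), v) (Function('Z')(A, v) = Mul(v, Rational(1, 19)) = Mul(Rational(1, 19), v))
Mul(Function('Z')(-14, -4), -1) = Mul(Mul(Rational(1, 19), -4), -1) = Mul(Rational(-4, 19), -1) = Rational(4, 19)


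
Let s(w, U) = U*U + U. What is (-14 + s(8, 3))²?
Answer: 4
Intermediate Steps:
s(w, U) = U + U² (s(w, U) = U² + U = U + U²)
(-14 + s(8, 3))² = (-14 + 3*(1 + 3))² = (-14 + 3*4)² = (-14 + 12)² = (-2)² = 4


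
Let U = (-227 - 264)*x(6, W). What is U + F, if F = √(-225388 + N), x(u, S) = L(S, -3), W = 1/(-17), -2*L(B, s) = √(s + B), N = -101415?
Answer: I*(√326803 + 491*√221/17) ≈ 1001.0*I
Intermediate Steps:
L(B, s) = -√(B + s)/2 (L(B, s) = -√(s + B)/2 = -√(B + s)/2)
W = -1/17 ≈ -0.058824
x(u, S) = -√(-3 + S)/2 (x(u, S) = -√(S - 3)/2 = -√(-3 + S)/2)
F = I*√326803 (F = √(-225388 - 101415) = √(-326803) = I*√326803 ≈ 571.67*I)
U = 491*I*√221/17 (U = (-227 - 264)*(-√(-3 - 1/17)/2) = -(-491)*√(-52/17)/2 = -(-491)*2*I*√221/17/2 = -(-491)*I*√221/17 = 491*I*√221/17 ≈ 429.37*I)
U + F = 491*I*√221/17 + I*√326803 = I*√326803 + 491*I*√221/17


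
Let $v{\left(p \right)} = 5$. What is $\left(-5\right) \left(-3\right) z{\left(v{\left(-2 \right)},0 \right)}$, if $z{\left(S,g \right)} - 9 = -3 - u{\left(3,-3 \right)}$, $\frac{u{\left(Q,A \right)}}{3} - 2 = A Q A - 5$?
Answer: $-990$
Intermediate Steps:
$u{\left(Q,A \right)} = -9 + 3 Q A^{2}$ ($u{\left(Q,A \right)} = 6 + 3 \left(A Q A - 5\right) = 6 + 3 \left(Q A^{2} - 5\right) = 6 + 3 \left(-5 + Q A^{2}\right) = 6 + \left(-15 + 3 Q A^{2}\right) = -9 + 3 Q A^{2}$)
$z{\left(S,g \right)} = -66$ ($z{\left(S,g \right)} = 9 - \left(-6 + 3 \cdot 3 \left(-3\right)^{2}\right) = 9 - \left(-6 + 3 \cdot 3 \cdot 9\right) = 9 - 75 = -66$)
$\left(-5\right) \left(-3\right) z{\left(v{\left(-2 \right)},0 \right)} = \left(-5\right) \left(-3\right) \left(-66\right) = 15 \left(-66\right) = -990$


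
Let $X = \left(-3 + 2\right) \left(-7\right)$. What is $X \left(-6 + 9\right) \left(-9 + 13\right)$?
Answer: $84$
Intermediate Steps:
$X = 7$ ($X = \left(-1\right) \left(-7\right) = 7$)
$X \left(-6 + 9\right) \left(-9 + 13\right) = 7 \left(-6 + 9\right) \left(-9 + 13\right) = 7 \cdot 3 \cdot 4 = 7 \cdot 12 = 84$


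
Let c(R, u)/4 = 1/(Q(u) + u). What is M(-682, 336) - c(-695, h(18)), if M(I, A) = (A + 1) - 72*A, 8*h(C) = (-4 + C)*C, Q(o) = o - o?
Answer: -1502873/63 ≈ -23855.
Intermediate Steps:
Q(o) = 0
h(C) = C*(-4 + C)/8 (h(C) = ((-4 + C)*C)/8 = (C*(-4 + C))/8 = C*(-4 + C)/8)
c(R, u) = 4/u (c(R, u) = 4/(0 + u) = 4/u)
M(I, A) = 1 - 71*A (M(I, A) = (1 + A) - 72*A = 1 - 71*A)
M(-682, 336) - c(-695, h(18)) = (1 - 71*336) - 4/((⅛)*18*(-4 + 18)) = (1 - 23856) - 4/((⅛)*18*14) = -23855 - 4/63/2 = -23855 - 4*2/63 = -23855 - 1*8/63 = -23855 - 8/63 = -1502873/63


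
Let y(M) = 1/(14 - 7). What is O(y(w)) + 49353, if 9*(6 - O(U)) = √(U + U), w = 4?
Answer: 49359 - √14/63 ≈ 49359.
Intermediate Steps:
y(M) = ⅐ (y(M) = 1/7 = ⅐)
O(U) = 6 - √2*√U/9 (O(U) = 6 - √(U + U)/9 = 6 - √2*√U/9)
O(y(w)) + 49353 = (6 - √2*√(⅐)/9) + 49353 = (6 - √2*√7/7/9) + 49353 = (6 - √14/63) + 49353 = 49359 - √14/63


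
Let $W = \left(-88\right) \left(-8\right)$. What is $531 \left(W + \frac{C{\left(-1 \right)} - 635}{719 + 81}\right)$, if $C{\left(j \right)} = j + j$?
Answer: $\frac{298720953}{800} \approx 3.734 \cdot 10^{5}$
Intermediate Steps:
$W = 704$
$C{\left(j \right)} = 2 j$
$531 \left(W + \frac{C{\left(-1 \right)} - 635}{719 + 81}\right) = 531 \left(704 + \frac{2 \left(-1\right) - 635}{719 + 81}\right) = 531 \left(704 + \frac{-2 - 635}{800}\right) = 531 \left(704 - \frac{637}{800}\right) = 531 \cdot \frac{562563}{800} = \frac{298720953}{800}$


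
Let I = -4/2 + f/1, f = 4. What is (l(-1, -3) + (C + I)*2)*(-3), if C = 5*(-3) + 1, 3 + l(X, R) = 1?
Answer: 78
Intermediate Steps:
l(X, R) = -2 (l(X, R) = -3 + 1 = -2)
I = 2 (I = -4/2 + 4/1 = -4*½ + 4*1 = -2 + 4 = 2)
C = -14 (C = -15 + 1 = -14)
(l(-1, -3) + (C + I)*2)*(-3) = (-2 + (-14 + 2)*2)*(-3) = (-2 - 12*2)*(-3) = (-2 - 24)*(-3) = -26*(-3) = 78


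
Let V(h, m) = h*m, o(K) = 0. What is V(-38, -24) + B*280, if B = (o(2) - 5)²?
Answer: 7912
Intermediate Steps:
B = 25 (B = (0 - 5)² = (-5)² = 25)
V(-38, -24) + B*280 = -38*(-24) + 25*280 = 912 + 7000 = 7912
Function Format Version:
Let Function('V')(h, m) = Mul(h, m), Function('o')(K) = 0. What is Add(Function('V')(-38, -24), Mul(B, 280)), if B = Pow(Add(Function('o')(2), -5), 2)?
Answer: 7912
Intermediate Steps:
B = 25 (B = Pow(Add(0, -5), 2) = Pow(-5, 2) = 25)
Add(Function('V')(-38, -24), Mul(B, 280)) = Add(Mul(-38, -24), Mul(25, 280)) = Add(912, 7000) = 7912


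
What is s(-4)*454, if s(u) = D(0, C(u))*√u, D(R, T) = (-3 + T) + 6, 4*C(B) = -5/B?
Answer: 12031*I/4 ≈ 3007.8*I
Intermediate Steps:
C(B) = -5/(4*B) (C(B) = (-5/B)/4 = -5/(4*B))
D(R, T) = 3 + T
s(u) = √u*(3 - 5/(4*u)) (s(u) = (3 - 5/(4*u))*√u = √u*(3 - 5/(4*u)))
s(-4)*454 = ((-5 + 12*(-4))/(4*√(-4)))*454 = ((-I/2)*(-5 - 48)/4)*454 = ((¼)*(-I/2)*(-53))*454 = (53*I/8)*454 = 12031*I/4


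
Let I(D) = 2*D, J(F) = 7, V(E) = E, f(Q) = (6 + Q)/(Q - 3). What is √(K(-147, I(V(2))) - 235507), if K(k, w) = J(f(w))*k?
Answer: 2*I*√59134 ≈ 486.35*I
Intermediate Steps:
f(Q) = (6 + Q)/(-3 + Q)
K(k, w) = 7*k
√(K(-147, I(V(2))) - 235507) = √(7*(-147) - 235507) = √(-1029 - 235507) = √(-236536) = 2*I*√59134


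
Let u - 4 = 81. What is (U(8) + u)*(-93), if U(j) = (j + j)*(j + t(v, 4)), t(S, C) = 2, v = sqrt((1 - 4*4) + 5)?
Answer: -22785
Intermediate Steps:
u = 85 (u = 4 + 81 = 85)
v = I*sqrt(10) (v = sqrt((1 - 16) + 5) = sqrt(-15 + 5) = sqrt(-10) = I*sqrt(10) ≈ 3.1623*I)
U(j) = 2*j*(2 + j) (U(j) = (j + j)*(j + 2) = (2*j)*(2 + j) = 2*j*(2 + j))
(U(8) + u)*(-93) = (2*8*(2 + 8) + 85)*(-93) = (2*8*10 + 85)*(-93) = (160 + 85)*(-93) = 245*(-93) = -22785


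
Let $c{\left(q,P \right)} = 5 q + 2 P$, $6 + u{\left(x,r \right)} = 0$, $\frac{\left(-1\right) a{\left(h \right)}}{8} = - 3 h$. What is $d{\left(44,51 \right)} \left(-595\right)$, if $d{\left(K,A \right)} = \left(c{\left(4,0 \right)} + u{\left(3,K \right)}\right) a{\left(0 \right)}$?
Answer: $0$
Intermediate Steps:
$a{\left(h \right)} = 24 h$ ($a{\left(h \right)} = - 8 \left(- 3 h\right) = 24 h$)
$u{\left(x,r \right)} = -6$ ($u{\left(x,r \right)} = -6 + 0 = -6$)
$c{\left(q,P \right)} = 2 P + 5 q$
$d{\left(K,A \right)} = 0$ ($d{\left(K,A \right)} = \left(\left(2 \cdot 0 + 5 \cdot 4\right) - 6\right) 24 \cdot 0 = \left(\left(0 + 20\right) - 6\right) 0 = \left(20 - 6\right) 0 = 14 \cdot 0 = 0$)
$d{\left(44,51 \right)} \left(-595\right) = 0 \left(-595\right) = 0$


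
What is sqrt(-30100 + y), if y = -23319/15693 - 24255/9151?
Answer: 2*I*sqrt(17245378618508687842)/47868881 ≈ 173.51*I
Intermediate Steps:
y = -198008628/47868881 (y = -23319*1/15693 - 24255*1/9151 = -7773/5231 - 24255/9151 = -198008628/47868881 ≈ -4.1365)
sqrt(-30100 + y) = sqrt(-30100 - 198008628/47868881) = sqrt(-1441051326728/47868881) = 2*I*sqrt(17245378618508687842)/47868881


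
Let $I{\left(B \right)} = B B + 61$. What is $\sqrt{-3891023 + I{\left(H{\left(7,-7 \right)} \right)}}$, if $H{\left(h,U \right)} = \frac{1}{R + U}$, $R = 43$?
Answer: $\frac{i \sqrt{5042686751}}{36} \approx 1972.6 i$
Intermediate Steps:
$H{\left(h,U \right)} = \frac{1}{43 + U}$
$I{\left(B \right)} = 61 + B^{2}$ ($I{\left(B \right)} = B^{2} + 61 = 61 + B^{2}$)
$\sqrt{-3891023 + I{\left(H{\left(7,-7 \right)} \right)}} = \sqrt{-3891023 + \left(61 + \left(\frac{1}{43 - 7}\right)^{2}\right)} = \sqrt{-3891023 + \left(61 + \left(\frac{1}{36}\right)^{2}\right)} = \sqrt{-3891023 + \left(61 + \frac{1}{1296}\right)} = \sqrt{-3891023 + \frac{79057}{1296}} = \sqrt{- \frac{5042686751}{1296}} = \frac{i \sqrt{5042686751}}{36}$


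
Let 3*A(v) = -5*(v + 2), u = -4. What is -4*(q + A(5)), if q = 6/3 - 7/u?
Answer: 95/3 ≈ 31.667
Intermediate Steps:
A(v) = -10/3 - 5*v/3 (A(v) = (-5*(v + 2))/3 = (-5*(2 + v))/3 = (-10 - 5*v)/3 = -10/3 - 5*v/3)
q = 15/4 (q = 6/3 - 7/(-4) = 6*(1/3) - 7*(-1/4) = 2 + 7/4 = 15/4 ≈ 3.7500)
-4*(q + A(5)) = -4*(15/4 + (-10/3 - 5/3*5)) = -4*(15/4 + (-10/3 - 25/3)) = -4*(15/4 - 35/3) = -4*(-95/12) = 95/3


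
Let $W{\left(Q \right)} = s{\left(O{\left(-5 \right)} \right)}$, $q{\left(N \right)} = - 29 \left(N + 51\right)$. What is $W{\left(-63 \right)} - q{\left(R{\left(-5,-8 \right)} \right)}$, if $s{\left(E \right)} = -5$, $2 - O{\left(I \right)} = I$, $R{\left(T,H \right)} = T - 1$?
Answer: $1300$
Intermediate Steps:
$R{\left(T,H \right)} = -1 + T$
$O{\left(I \right)} = 2 - I$
$q{\left(N \right)} = -1479 - 29 N$ ($q{\left(N \right)} = - 29 \left(51 + N\right) = -1479 - 29 N$)
$W{\left(Q \right)} = -5$
$W{\left(-63 \right)} - q{\left(R{\left(-5,-8 \right)} \right)} = -5 - \left(-1479 - 29 \left(-1 - 5\right)\right) = -5 - \left(-1479 - -174\right) = -5 - \left(-1479 + 174\right) = -5 - -1305 = -5 + 1305 = 1300$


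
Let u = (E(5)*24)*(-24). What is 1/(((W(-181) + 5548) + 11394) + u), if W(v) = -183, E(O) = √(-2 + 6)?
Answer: 1/15607 ≈ 6.4074e-5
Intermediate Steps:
E(O) = 2 (E(O) = √4 = 2)
u = -1152 (u = (2*24)*(-24) = 48*(-24) = -1152)
1/(((W(-181) + 5548) + 11394) + u) = 1/(((-183 + 5548) + 11394) - 1152) = 1/((5365 + 11394) - 1152) = 1/(16759 - 1152) = 1/15607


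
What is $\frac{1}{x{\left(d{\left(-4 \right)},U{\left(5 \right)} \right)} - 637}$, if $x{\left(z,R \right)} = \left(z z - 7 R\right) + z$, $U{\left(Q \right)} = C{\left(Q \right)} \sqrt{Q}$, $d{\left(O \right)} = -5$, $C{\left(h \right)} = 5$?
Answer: $- \frac{617}{374564} + \frac{35 \sqrt{5}}{374564} \approx -0.0014383$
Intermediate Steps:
$U{\left(Q \right)} = 5 \sqrt{Q}$
$x{\left(z,R \right)} = z + z^{2} - 7 R$ ($x{\left(z,R \right)} = \left(z^{2} - 7 R\right) + z = z + z^{2} - 7 R$)
$\frac{1}{x{\left(d{\left(-4 \right)},U{\left(5 \right)} \right)} - 637} = \frac{1}{\left(-5 + \left(-5\right)^{2} - 7 \cdot 5 \sqrt{5}\right) - 637} = \frac{1}{\left(-5 + 25 - 35 \sqrt{5}\right) - 637} = \frac{1}{\left(20 - 35 \sqrt{5}\right) - 637} = \frac{1}{-617 - 35 \sqrt{5}}$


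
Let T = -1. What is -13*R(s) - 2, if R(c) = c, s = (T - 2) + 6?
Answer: -41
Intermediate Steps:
s = 3 (s = (-1 - 2) + 6 = -3 + 6 = 3)
-13*R(s) - 2 = -13*3 - 2 = -39 - 2 = -41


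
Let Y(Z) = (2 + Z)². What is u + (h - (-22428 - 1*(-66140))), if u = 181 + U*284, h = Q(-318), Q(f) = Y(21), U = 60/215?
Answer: -1845678/43 ≈ -42923.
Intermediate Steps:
U = 12/43 (U = 60*(1/215) = 12/43 ≈ 0.27907)
Q(f) = 529 (Q(f) = (2 + 21)² = 23² = 529)
h = 529
u = 11191/43 (u = 181 + (12/43)*284 = 181 + 3408/43 = 11191/43 ≈ 260.26)
u + (h - (-22428 - 1*(-66140))) = 11191/43 + (529 - (-22428 - 1*(-66140))) = 11191/43 + (529 - (-22428 + 66140)) = 11191/43 + (529 - 1*43712) = 11191/43 + (529 - 43712) = 11191/43 - 43183 = -1845678/43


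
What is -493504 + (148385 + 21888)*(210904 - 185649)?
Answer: 4299751111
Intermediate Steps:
-493504 + (148385 + 21888)*(210904 - 185649) = -493504 + 170273*25255 = -493504 + 4300244615 = 4299751111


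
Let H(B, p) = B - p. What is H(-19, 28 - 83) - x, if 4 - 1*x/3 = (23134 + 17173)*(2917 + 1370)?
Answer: 518388351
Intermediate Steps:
x = -518388315 (x = 12 - 3*(23134 + 17173)*(2917 + 1370) = 12 - 120921*4287 = 12 - 3*172796109 = 12 - 518388327 = -518388315)
H(-19, 28 - 83) - x = (-19 - (28 - 83)) - 1*(-518388315) = (-19 - 1*(-55)) + 518388315 = (-19 + 55) + 518388315 = 36 + 518388315 = 518388351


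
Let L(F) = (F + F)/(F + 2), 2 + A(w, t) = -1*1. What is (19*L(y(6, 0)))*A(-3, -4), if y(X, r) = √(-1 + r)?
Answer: 114*I*(-2 + I)/5 ≈ -22.8 - 45.6*I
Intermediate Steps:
A(w, t) = -3 (A(w, t) = -2 - 1*1 = -2 - 1 = -3)
L(F) = 2*F/(2 + F) (L(F) = (2*F)/(2 + F) = 2*F/(2 + F))
(19*L(y(6, 0)))*A(-3, -4) = (19*(2*√(-1 + 0)/(2 + √(-1 + 0))))*(-3) = (19*(2*√(-1)/(2 + √(-1))))*(-3) = (19*(2*I/(2 + I)))*(-3) = (19*(2*I*((2 - I)/5)))*(-3) = (19*(2*I*(2 - I)/5))*(-3) = (38*I*(2 - I)/5)*(-3) = -114*I*(2 - I)/5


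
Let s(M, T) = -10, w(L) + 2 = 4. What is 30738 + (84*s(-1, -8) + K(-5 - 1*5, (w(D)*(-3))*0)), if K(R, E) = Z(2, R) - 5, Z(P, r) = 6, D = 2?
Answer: 29899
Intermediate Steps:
w(L) = 2 (w(L) = -2 + 4 = 2)
K(R, E) = 1 (K(R, E) = 6 - 5 = 1)
30738 + (84*s(-1, -8) + K(-5 - 1*5, (w(D)*(-3))*0)) = 30738 + (84*(-10) + 1) = 30738 + (-840 + 1) = 30738 - 839 = 29899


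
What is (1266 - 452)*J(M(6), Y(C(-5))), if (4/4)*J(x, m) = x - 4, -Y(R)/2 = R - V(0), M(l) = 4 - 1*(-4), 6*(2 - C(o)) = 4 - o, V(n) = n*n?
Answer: 3256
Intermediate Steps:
V(n) = n²
C(o) = 4/3 + o/6 (C(o) = 2 - (4 - o)/6 = 2 + (-⅔ + o/6) = 4/3 + o/6)
M(l) = 8 (M(l) = 4 + 4 = 8)
Y(R) = -2*R (Y(R) = -2*(R - 1*0²) = -2*(R - 1*0) = -2*(R + 0) = -2*R)
J(x, m) = -4 + x (J(x, m) = x - 4 = -4 + x)
(1266 - 452)*J(M(6), Y(C(-5))) = (1266 - 452)*(-4 + 8) = 814*4 = 3256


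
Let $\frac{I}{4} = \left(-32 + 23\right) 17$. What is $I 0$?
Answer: $0$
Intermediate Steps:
$I = -612$ ($I = 4 \left(-32 + 23\right) 17 = 4 \left(\left(-9\right) 17\right) = 4 \left(-153\right) = -612$)
$I 0 = \left(-612\right) 0 = 0$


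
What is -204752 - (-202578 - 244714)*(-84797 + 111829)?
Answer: 12090992592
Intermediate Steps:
-204752 - (-202578 - 244714)*(-84797 + 111829) = -204752 - (-447292)*27032 = -204752 - 1*(-12091197344) = -204752 + 12091197344 = 12090992592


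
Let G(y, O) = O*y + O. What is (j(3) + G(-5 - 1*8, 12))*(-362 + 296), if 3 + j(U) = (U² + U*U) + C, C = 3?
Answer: 8316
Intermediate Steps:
j(U) = 2*U² (j(U) = -3 + ((U² + U*U) + 3) = -3 + ((U² + U²) + 3) = -3 + (2*U² + 3) = -3 + (3 + 2*U²) = 2*U²)
G(y, O) = O + O*y
(j(3) + G(-5 - 1*8, 12))*(-362 + 296) = (2*3² + 12*(1 + (-5 - 1*8)))*(-362 + 296) = (2*9 + 12*(1 + (-5 - 8)))*(-66) = (18 + 12*(1 - 13))*(-66) = (18 + 12*(-12))*(-66) = (18 - 144)*(-66) = -126*(-66) = 8316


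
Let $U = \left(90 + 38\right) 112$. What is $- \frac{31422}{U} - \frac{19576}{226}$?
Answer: $- \frac{71935727}{809984} \approx -88.811$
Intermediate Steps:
$U = 14336$ ($U = 128 \cdot 112 = 14336$)
$- \frac{31422}{U} - \frac{19576}{226} = - \frac{31422}{14336} - \frac{19576}{226} = \left(-31422\right) \frac{1}{14336} - \frac{9788}{113} = - \frac{15711}{7168} - \frac{9788}{113} = - \frac{71935727}{809984}$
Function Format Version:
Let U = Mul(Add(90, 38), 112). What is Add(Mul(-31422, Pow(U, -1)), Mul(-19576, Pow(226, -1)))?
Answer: Rational(-71935727, 809984) ≈ -88.811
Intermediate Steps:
U = 14336 (U = Mul(128, 112) = 14336)
Add(Mul(-31422, Pow(U, -1)), Mul(-19576, Pow(226, -1))) = Add(Mul(-31422, Pow(14336, -1)), Mul(-19576, Pow(226, -1))) = Add(Mul(-31422, Rational(1, 14336)), Mul(-19576, Rational(1, 226))) = Add(Rational(-15711, 7168), Rational(-9788, 113)) = Rational(-71935727, 809984)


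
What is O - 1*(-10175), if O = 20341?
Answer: 30516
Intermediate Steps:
O - 1*(-10175) = 20341 - 1*(-10175) = 20341 + 10175 = 30516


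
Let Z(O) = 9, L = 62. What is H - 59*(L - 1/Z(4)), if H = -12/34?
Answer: -558725/153 ≈ -3651.8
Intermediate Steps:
H = -6/17 (H = -12*1/34 = -6/17 ≈ -0.35294)
H - 59*(L - 1/Z(4)) = -6/17 - 59*(62 - 1/9) = -6/17 - 59*(62 - 1*⅑) = -6/17 - 59*(62 - ⅑) = -6/17 - 59*557/9 = -6/17 - 32863/9 = -558725/153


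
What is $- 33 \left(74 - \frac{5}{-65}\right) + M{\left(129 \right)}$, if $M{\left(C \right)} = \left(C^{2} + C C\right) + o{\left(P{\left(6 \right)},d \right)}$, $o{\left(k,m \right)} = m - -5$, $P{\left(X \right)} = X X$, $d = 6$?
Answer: $\frac{401030}{13} \approx 30848.0$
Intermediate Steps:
$P{\left(X \right)} = X^{2}$
$o{\left(k,m \right)} = 5 + m$ ($o{\left(k,m \right)} = m + 5 = 5 + m$)
$M{\left(C \right)} = 11 + 2 C^{2}$ ($M{\left(C \right)} = \left(C^{2} + C C\right) + \left(5 + 6\right) = \left(C^{2} + C^{2}\right) + 11 = 2 C^{2} + 11 = 11 + 2 C^{2}$)
$- 33 \left(74 - \frac{5}{-65}\right) + M{\left(129 \right)} = - 33 \left(74 - \frac{5}{-65}\right) + \left(11 + 2 \cdot 129^{2}\right) = - 33 \left(74 - - \frac{1}{13}\right) + \left(11 + 2 \cdot 16641\right) = - 33 \left(74 + \frac{1}{13}\right) + \left(11 + 33282\right) = \left(-33\right) \frac{963}{13} + 33293 = - \frac{31779}{13} + 33293 = \frac{401030}{13}$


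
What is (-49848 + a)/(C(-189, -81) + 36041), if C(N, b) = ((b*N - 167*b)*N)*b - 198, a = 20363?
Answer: -29485/441486167 ≈ -6.6786e-5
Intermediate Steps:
C(N, b) = -198 + N*b*(-167*b + N*b) (C(N, b) = ((N*b - 167*b)*N)*b - 198 = ((-167*b + N*b)*N)*b - 198 = (N*(-167*b + N*b))*b - 198 = N*b*(-167*b + N*b) - 198 = -198 + N*b*(-167*b + N*b))
(-49848 + a)/(C(-189, -81) + 36041) = (-49848 + 20363)/((-198 + (-189)²*(-81)² - 167*(-189)*(-81)²) + 36041) = -29485/((-198 + 35721*6561 - 167*(-189)*6561) + 36041) = -29485/((-198 + 234365481 + 207084843) + 36041) = -29485/(441450126 + 36041) = -29485/441486167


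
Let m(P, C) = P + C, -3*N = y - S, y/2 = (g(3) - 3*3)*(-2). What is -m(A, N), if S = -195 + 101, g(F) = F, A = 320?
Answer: -842/3 ≈ -280.67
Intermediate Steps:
S = -94
y = 24 (y = 2*((3 - 3*3)*(-2)) = 2*((3 - 9)*(-2)) = 2*(-6*(-2)) = 2*12 = 24)
N = -118/3 (N = -(24 - 1*(-94))/3 = -(24 + 94)/3 = -⅓*118 = -118/3 ≈ -39.333)
m(P, C) = C + P
-m(A, N) = -(-118/3 + 320) = -1*842/3 = -842/3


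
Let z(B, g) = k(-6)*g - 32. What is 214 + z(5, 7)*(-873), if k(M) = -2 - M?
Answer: 3706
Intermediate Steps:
z(B, g) = -32 + 4*g (z(B, g) = (-2 - 1*(-6))*g - 32 = (-2 + 6)*g - 32 = 4*g - 32 = -32 + 4*g)
214 + z(5, 7)*(-873) = 214 + (-32 + 4*7)*(-873) = 214 + (-32 + 28)*(-873) = 214 - 4*(-873) = 214 + 3492 = 3706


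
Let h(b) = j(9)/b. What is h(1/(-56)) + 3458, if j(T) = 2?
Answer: 3346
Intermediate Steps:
h(b) = 2/b
h(1/(-56)) + 3458 = 2/(1/(-56)) + 3458 = 2/(-1/56) + 3458 = 2*(-56) + 3458 = -112 + 3458 = 3346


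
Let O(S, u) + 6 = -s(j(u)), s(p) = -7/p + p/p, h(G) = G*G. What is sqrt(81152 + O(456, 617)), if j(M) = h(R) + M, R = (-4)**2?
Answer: 2*sqrt(1717860106)/291 ≈ 284.86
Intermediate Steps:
R = 16
h(G) = G**2
j(M) = 256 + M (j(M) = 16**2 + M = 256 + M)
s(p) = 1 - 7/p (s(p) = -7/p + 1 = 1 - 7/p)
O(S, u) = -6 - (249 + u)/(256 + u) (O(S, u) = -6 - (-7 + (256 + u))/(256 + u) = -6 - (249 + u)/(256 + u))
sqrt(81152 + O(456, 617)) = sqrt(81152 + 7*(-255 - 1*617)/(256 + 617)) = sqrt(81152 + 7*(-255 - 617)/873) = sqrt(81152 + 7*(1/873)*(-872)) = sqrt(81152 - 6104/873) = sqrt(70839592/873) = 2*sqrt(1717860106)/291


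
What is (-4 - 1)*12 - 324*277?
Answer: -89808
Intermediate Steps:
(-4 - 1)*12 - 324*277 = -5*12 - 89748 = -60 - 89748 = -89808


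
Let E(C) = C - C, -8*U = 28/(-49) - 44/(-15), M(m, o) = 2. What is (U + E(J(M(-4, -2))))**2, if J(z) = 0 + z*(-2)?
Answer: 961/11025 ≈ 0.087165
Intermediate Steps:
J(z) = -2*z (J(z) = 0 - 2*z = -2*z)
U = -31/105 (U = -(28/(-49) - 44/(-15))/8 = -(28*(-1/49) - 44*(-1/15))/8 = -(-4/7 + 44/15)/8 = -1/8*248/105 = -31/105 ≈ -0.29524)
E(C) = 0
(U + E(J(M(-4, -2))))**2 = (-31/105 + 0)**2 = (-31/105)**2 = 961/11025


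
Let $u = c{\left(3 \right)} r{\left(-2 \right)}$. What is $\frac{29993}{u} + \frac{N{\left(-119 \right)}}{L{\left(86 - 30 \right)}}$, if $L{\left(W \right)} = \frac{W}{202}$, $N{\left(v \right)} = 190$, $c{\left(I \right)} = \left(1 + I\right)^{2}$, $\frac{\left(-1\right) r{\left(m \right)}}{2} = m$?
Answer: $\frac{516991}{448} \approx 1154.0$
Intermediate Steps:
$r{\left(m \right)} = - 2 m$
$u = 64$ ($u = \left(1 + 3\right)^{2} \left(\left(-2\right) \left(-2\right)\right) = 4^{2} \cdot 4 = 16 \cdot 4 = 64$)
$L{\left(W \right)} = \frac{W}{202}$ ($L{\left(W \right)} = W \frac{1}{202} = \frac{W}{202}$)
$\frac{29993}{u} + \frac{N{\left(-119 \right)}}{L{\left(86 - 30 \right)}} = \frac{29993}{64} + \frac{190}{\frac{1}{202} \left(86 - 30\right)} = 29993 \cdot \frac{1}{64} + \frac{190}{\frac{1}{202} \cdot 56} = \frac{29993}{64} + \frac{190}{\frac{28}{101}} = \frac{29993}{64} + 190 \cdot \frac{101}{28} = \frac{29993}{64} + \frac{9595}{14} = \frac{516991}{448}$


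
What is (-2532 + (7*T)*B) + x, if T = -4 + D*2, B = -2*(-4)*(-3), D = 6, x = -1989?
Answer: -5865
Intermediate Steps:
B = -24 (B = 8*(-3) = -24)
T = 8 (T = -4 + 6*2 = -4 + 12 = 8)
(-2532 + (7*T)*B) + x = (-2532 + (7*8)*(-24)) - 1989 = (-2532 + 56*(-24)) - 1989 = (-2532 - 1344) - 1989 = -3876 - 1989 = -5865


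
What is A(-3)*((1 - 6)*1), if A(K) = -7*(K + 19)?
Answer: 560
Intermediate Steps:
A(K) = -133 - 7*K (A(K) = -7*(19 + K) = -133 - 7*K)
A(-3)*((1 - 6)*1) = (-133 - 7*(-3))*((1 - 6)*1) = (-133 + 21)*(-5*1) = -112*(-5) = 560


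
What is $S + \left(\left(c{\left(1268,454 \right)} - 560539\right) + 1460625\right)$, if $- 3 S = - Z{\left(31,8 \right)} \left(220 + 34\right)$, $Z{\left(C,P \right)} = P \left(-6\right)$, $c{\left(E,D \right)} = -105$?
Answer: $895917$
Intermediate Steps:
$Z{\left(C,P \right)} = - 6 P$
$S = -4064$ ($S = - \frac{\left(-1\right) \left(-6\right) 8 \left(220 + 34\right)}{3} = - \frac{\left(-1\right) \left(\left(-48\right) 254\right)}{3} = - \frac{\left(-1\right) \left(-12192\right)}{3} = \left(- \frac{1}{3}\right) 12192 = -4064$)
$S + \left(\left(c{\left(1268,454 \right)} - 560539\right) + 1460625\right) = -4064 + \left(\left(-105 - 560539\right) + 1460625\right) = -4064 + \left(-560644 + 1460625\right) = -4064 + 899981 = 895917$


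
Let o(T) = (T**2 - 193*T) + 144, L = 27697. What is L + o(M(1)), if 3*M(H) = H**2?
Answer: 249991/9 ≈ 27777.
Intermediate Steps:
M(H) = H**2/3
o(T) = 144 + T**2 - 193*T
L + o(M(1)) = 27697 + (144 + ((1/3)*1**2)**2 - 193*1**2/3) = 27697 + (144 + ((1/3)*1)**2 - 193/3) = 27697 + (144 + (1/3)**2 - 193*1/3) = 27697 + (144 + 1/9 - 193/3) = 27697 + 718/9 = 249991/9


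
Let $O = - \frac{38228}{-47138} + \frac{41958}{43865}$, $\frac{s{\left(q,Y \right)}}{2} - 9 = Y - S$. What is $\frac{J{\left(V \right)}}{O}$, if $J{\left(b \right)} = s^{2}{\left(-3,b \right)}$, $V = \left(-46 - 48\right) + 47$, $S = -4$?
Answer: $\frac{298783859465}{114208982} \approx 2616.1$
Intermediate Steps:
$s{\left(q,Y \right)} = 26 + 2 Y$ ($s{\left(q,Y \right)} = 18 + 2 \left(Y - -4\right) = 18 + 2 \left(Y + 4\right) = 18 + 2 \left(4 + Y\right) = 18 + \left(8 + 2 Y\right) = 26 + 2 Y$)
$V = -47$ ($V = -94 + 47 = -47$)
$J{\left(b \right)} = \left(26 + 2 b\right)^{2}$
$O = \frac{1827343712}{1033854185}$ ($O = \left(-38228\right) \left(- \frac{1}{47138}\right) + 41958 \cdot \frac{1}{43865} = \frac{19114}{23569} + \frac{41958}{43865} = \frac{1827343712}{1033854185} \approx 1.7675$)
$\frac{J{\left(V \right)}}{O} = \frac{4 \left(13 - 47\right)^{2}}{\frac{1827343712}{1033854185}} = 4 \left(-34\right)^{2} \cdot \frac{1033854185}{1827343712} = 4 \cdot 1156 \cdot \frac{1033854185}{1827343712} = 4624 \cdot \frac{1033854185}{1827343712} = \frac{298783859465}{114208982}$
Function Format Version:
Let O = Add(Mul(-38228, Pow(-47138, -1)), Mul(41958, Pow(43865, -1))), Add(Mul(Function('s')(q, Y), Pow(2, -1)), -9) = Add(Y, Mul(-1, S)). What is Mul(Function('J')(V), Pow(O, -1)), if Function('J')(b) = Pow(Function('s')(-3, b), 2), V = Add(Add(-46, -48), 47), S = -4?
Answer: Rational(298783859465, 114208982) ≈ 2616.1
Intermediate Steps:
Function('s')(q, Y) = Add(26, Mul(2, Y)) (Function('s')(q, Y) = Add(18, Mul(2, Add(Y, Mul(-1, -4)))) = Add(18, Mul(2, Add(Y, 4))) = Add(18, Mul(2, Add(4, Y))) = Add(18, Add(8, Mul(2, Y))) = Add(26, Mul(2, Y)))
V = -47 (V = Add(-94, 47) = -47)
Function('J')(b) = Pow(Add(26, Mul(2, b)), 2)
O = Rational(1827343712, 1033854185) (O = Add(Mul(-38228, Rational(-1, 47138)), Mul(41958, Rational(1, 43865))) = Add(Rational(19114, 23569), Rational(41958, 43865)) = Rational(1827343712, 1033854185) ≈ 1.7675)
Mul(Function('J')(V), Pow(O, -1)) = Mul(Mul(4, Pow(Add(13, -47), 2)), Pow(Rational(1827343712, 1033854185), -1)) = Mul(Mul(4, Pow(-34, 2)), Rational(1033854185, 1827343712)) = Mul(Mul(4, 1156), Rational(1033854185, 1827343712)) = Mul(4624, Rational(1033854185, 1827343712)) = Rational(298783859465, 114208982)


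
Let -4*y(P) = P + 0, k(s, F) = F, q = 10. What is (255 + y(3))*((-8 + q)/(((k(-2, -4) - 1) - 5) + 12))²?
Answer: 1017/4 ≈ 254.25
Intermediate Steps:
y(P) = -P/4 (y(P) = -(P + 0)/4 = -P/4)
(255 + y(3))*((-8 + q)/(((k(-2, -4) - 1) - 5) + 12))² = (255 - ¼*3)*((-8 + 10)/(((-4 - 1) - 5) + 12))² = (255 - ¾)*(2/((-5 - 5) + 12))² = 1017*(2/(-10 + 12))²/4 = 1017*(2/2)²/4 = 1017*(2*(½))²/4 = (1017/4)*1² = (1017/4)*1 = 1017/4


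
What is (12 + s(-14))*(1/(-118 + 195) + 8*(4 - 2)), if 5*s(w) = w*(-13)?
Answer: 27126/35 ≈ 775.03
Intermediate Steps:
s(w) = -13*w/5 (s(w) = (w*(-13))/5 = (-13*w)/5 = -13*w/5)
(12 + s(-14))*(1/(-118 + 195) + 8*(4 - 2)) = (12 - 13/5*(-14))*(1/(-118 + 195) + 8*(4 - 2)) = (12 + 182/5)*(1/77 + 8*2) = 242*(1/77 + 16)/5 = (242/5)*(1233/77) = 27126/35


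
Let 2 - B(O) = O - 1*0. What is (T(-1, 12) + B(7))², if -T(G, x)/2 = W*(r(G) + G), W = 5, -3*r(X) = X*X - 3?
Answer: 25/9 ≈ 2.7778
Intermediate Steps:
r(X) = 1 - X²/3 (r(X) = -(X*X - 3)/3 = -(X² - 3)/3 = -(-3 + X²)/3 = 1 - X²/3)
B(O) = 2 - O (B(O) = 2 - (O - 1*0) = 2 - (O + 0) = 2 - O)
T(G, x) = -10 - 10*G + 10*G²/3 (T(G, x) = -10*((1 - G²/3) + G) = -10*(1 + G - G²/3) = -2*(5 + 5*G - 5*G²/3) = -10 - 10*G + 10*G²/3)
(T(-1, 12) + B(7))² = ((-10 - 10*(-1) + (10/3)*(-1)²) + (2 - 1*7))² = ((-10 + 10 + (10/3)*1) + (2 - 7))² = ((-10 + 10 + 10/3) - 5)² = (10/3 - 5)² = (-5/3)² = 25/9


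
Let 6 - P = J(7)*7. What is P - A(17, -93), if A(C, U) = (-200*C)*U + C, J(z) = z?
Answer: -316260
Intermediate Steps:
A(C, U) = C - 200*C*U (A(C, U) = -200*C*U + C = C - 200*C*U)
P = -43 (P = 6 - 7*7 = 6 - 1*49 = 6 - 49 = -43)
P - A(17, -93) = -43 - 17*(1 - 200*(-93)) = -43 - 17*(1 + 18600) = -43 - 17*18601 = -43 - 1*316217 = -43 - 316217 = -316260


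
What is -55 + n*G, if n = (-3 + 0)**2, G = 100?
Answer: 845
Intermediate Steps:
n = 9 (n = (-3)**2 = 9)
-55 + n*G = -55 + 9*100 = -55 + 900 = 845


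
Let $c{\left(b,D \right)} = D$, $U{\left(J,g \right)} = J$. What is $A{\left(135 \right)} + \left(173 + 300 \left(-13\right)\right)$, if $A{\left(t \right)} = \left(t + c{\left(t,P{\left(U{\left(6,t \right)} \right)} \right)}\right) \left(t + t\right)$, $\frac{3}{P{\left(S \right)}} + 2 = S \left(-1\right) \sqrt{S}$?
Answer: $\frac{1734724}{53} - \frac{1215 \sqrt{6}}{53} \approx 32675.0$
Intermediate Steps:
$P{\left(S \right)} = \frac{3}{-2 - S^{\frac{3}{2}}}$ ($P{\left(S \right)} = \frac{3}{-2 + S \left(-1\right) \sqrt{S}} = \frac{3}{-2 + - S \sqrt{S}} = \frac{3}{-2 - S^{\frac{3}{2}}}$)
$A{\left(t \right)} = 2 t \left(t - \frac{3}{2 + 6 \sqrt{6}}\right)$ ($A{\left(t \right)} = \left(t - \frac{3}{2 + 6^{\frac{3}{2}}}\right) \left(t + t\right) = \left(t - \frac{3}{2 + 6 \sqrt{6}}\right) 2 t = 2 t \left(t - \frac{3}{2 + 6 \sqrt{6}}\right)$)
$A{\left(135 \right)} + \left(173 + 300 \left(-13\right)\right) = \left(2 \cdot 135^{2} + \frac{3}{53} \cdot 135 - \frac{1215 \sqrt{6}}{53}\right) + \left(173 + 300 \left(-13\right)\right) = \left(2 \cdot 18225 + \frac{405}{53} - \frac{1215 \sqrt{6}}{53}\right) + \left(173 - 3900\right) = \left(36450 + \frac{405}{53} - \frac{1215 \sqrt{6}}{53}\right) - 3727 = \left(\frac{1932255}{53} - \frac{1215 \sqrt{6}}{53}\right) - 3727 = \frac{1734724}{53} - \frac{1215 \sqrt{6}}{53}$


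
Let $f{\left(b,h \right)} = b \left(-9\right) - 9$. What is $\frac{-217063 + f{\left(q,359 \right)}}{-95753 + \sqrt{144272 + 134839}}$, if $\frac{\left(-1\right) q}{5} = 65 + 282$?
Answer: $\frac{2755730303}{1309765414} + \frac{201457 \sqrt{279111}}{9168357898} \approx 2.1156$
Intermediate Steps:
$q = -1735$ ($q = - 5 \left(65 + 282\right) = \left(-5\right) 347 = -1735$)
$f{\left(b,h \right)} = -9 - 9 b$ ($f{\left(b,h \right)} = - 9 b - 9 = -9 - 9 b$)
$\frac{-217063 + f{\left(q,359 \right)}}{-95753 + \sqrt{144272 + 134839}} = \frac{-217063 - -15606}{-95753 + \sqrt{144272 + 134839}} = \frac{-217063 + \left(-9 + 15615\right)}{-95753 + \sqrt{279111}} = \frac{-217063 + 15606}{-95753 + \sqrt{279111}} = - \frac{201457}{-95753 + \sqrt{279111}}$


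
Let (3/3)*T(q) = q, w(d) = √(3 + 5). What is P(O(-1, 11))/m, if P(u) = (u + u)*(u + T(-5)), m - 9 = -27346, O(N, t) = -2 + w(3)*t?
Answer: -1964/27337 + 396*√2/27337 ≈ -0.051358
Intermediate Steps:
w(d) = 2*√2 (w(d) = √8 = 2*√2)
O(N, t) = -2 + 2*t*√2 (O(N, t) = -2 + (2*√2)*t = -2 + 2*t*√2)
m = -27337 (m = 9 - 27346 = -27337)
T(q) = q
P(u) = 2*u*(-5 + u) (P(u) = (u + u)*(u - 5) = (2*u)*(-5 + u) = 2*u*(-5 + u))
P(O(-1, 11))/m = (2*(-2 + 2*11*√2)*(-5 + (-2 + 2*11*√2)))/(-27337) = (2*(-2 + 22*√2)*(-5 + (-2 + 22*√2)))*(-1/27337) = (2*(-2 + 22*√2)*(-7 + 22*√2))*(-1/27337) = (2*(-7 + 22*√2)*(-2 + 22*√2))*(-1/27337) = -2*(-7 + 22*√2)*(-2 + 22*√2)/27337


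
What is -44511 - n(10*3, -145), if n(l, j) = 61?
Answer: -44572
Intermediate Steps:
-44511 - n(10*3, -145) = -44511 - 1*61 = -44511 - 61 = -44572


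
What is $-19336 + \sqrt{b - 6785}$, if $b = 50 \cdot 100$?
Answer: $-19336 + i \sqrt{1785} \approx -19336.0 + 42.249 i$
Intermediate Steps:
$b = 5000$
$-19336 + \sqrt{b - 6785} = -19336 + \sqrt{5000 - 6785} = -19336 + \sqrt{-1785} = -19336 + i \sqrt{1785}$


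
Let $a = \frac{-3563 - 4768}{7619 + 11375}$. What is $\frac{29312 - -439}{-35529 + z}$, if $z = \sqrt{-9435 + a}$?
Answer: $- \frac{2230788906814}{2664054704075} - \frac{9917 i \sqrt{378226933186}}{2664054704075} \approx -0.83737 - 0.0022894 i$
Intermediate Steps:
$a = - \frac{8331}{18994} \approx -0.43861$
$z = \frac{3 i \sqrt{378226933186}}{18994}$ ($z = \sqrt{-9435 - \frac{8331}{18994}} = \sqrt{- \frac{179216721}{18994}} = \frac{3 i \sqrt{378226933186}}{18994} \approx 97.136 i$)
$\frac{29312 - -439}{-35529 + z} = \frac{29312 - -439}{-35529 + \frac{3 i \sqrt{378226933186}}{18994}} = \frac{29312 + \left(-22292 + 22731\right)}{-35529 + \frac{3 i \sqrt{378226933186}}{18994}} = \frac{29312 + 439}{-35529 + \frac{3 i \sqrt{378226933186}}{18994}} = \frac{29751}{-35529 + \frac{3 i \sqrt{378226933186}}{18994}}$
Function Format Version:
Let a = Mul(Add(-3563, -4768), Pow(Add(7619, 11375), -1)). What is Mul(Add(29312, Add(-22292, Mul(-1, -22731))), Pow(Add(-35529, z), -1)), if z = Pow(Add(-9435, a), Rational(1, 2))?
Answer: Add(Rational(-2230788906814, 2664054704075), Mul(Rational(-9917, 2664054704075), I, Pow(378226933186, Rational(1, 2)))) ≈ Add(-0.83737, Mul(-0.0022894, I))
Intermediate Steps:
a = Rational(-8331, 18994) (a = Mul(-8331, Pow(18994, -1)) = Mul(-8331, Rational(1, 18994)) = Rational(-8331, 18994) ≈ -0.43861)
z = Mul(Rational(3, 18994), I, Pow(378226933186, Rational(1, 2))) (z = Pow(Add(-9435, Rational(-8331, 18994)), Rational(1, 2)) = Pow(Rational(-179216721, 18994), Rational(1, 2)) = Mul(Rational(3, 18994), I, Pow(378226933186, Rational(1, 2))) ≈ Mul(97.136, I))
Mul(Add(29312, Add(-22292, Mul(-1, -22731))), Pow(Add(-35529, z), -1)) = Mul(Add(29312, Add(-22292, Mul(-1, -22731))), Pow(Add(-35529, Mul(Rational(3, 18994), I, Pow(378226933186, Rational(1, 2)))), -1)) = Mul(Add(29312, Add(-22292, 22731)), Pow(Add(-35529, Mul(Rational(3, 18994), I, Pow(378226933186, Rational(1, 2)))), -1)) = Mul(Add(29312, 439), Pow(Add(-35529, Mul(Rational(3, 18994), I, Pow(378226933186, Rational(1, 2)))), -1)) = Mul(29751, Pow(Add(-35529, Mul(Rational(3, 18994), I, Pow(378226933186, Rational(1, 2)))), -1))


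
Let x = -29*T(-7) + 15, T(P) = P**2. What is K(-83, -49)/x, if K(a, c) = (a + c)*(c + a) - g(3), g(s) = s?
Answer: -17421/1406 ≈ -12.390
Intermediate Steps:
x = -1406 (x = -29*(-7)**2 + 15 = -29*49 + 15 = -1421 + 15 = -1406)
K(a, c) = -3 + (a + c)**2 (K(a, c) = (a + c)*(c + a) - 1*3 = (a + c)*(a + c) - 3 = (a + c)**2 - 3 = -3 + (a + c)**2)
K(-83, -49)/x = (-3 + (-83 - 49)**2)/(-1406) = (-3 + (-132)**2)*(-1/1406) = (-3 + 17424)*(-1/1406) = 17421*(-1/1406) = -17421/1406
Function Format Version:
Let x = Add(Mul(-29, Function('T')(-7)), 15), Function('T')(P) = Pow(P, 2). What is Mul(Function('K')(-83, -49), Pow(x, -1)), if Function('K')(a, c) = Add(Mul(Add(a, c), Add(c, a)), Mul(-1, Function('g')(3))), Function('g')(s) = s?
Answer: Rational(-17421, 1406) ≈ -12.390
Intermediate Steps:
x = -1406 (x = Add(Mul(-29, Pow(-7, 2)), 15) = Add(Mul(-29, 49), 15) = Add(-1421, 15) = -1406)
Function('K')(a, c) = Add(-3, Pow(Add(a, c), 2)) (Function('K')(a, c) = Add(Mul(Add(a, c), Add(c, a)), Mul(-1, 3)) = Add(Mul(Add(a, c), Add(a, c)), -3) = Add(Pow(Add(a, c), 2), -3) = Add(-3, Pow(Add(a, c), 2)))
Mul(Function('K')(-83, -49), Pow(x, -1)) = Mul(Add(-3, Pow(Add(-83, -49), 2)), Pow(-1406, -1)) = Mul(Add(-3, Pow(-132, 2)), Rational(-1, 1406)) = Mul(Add(-3, 17424), Rational(-1, 1406)) = Mul(17421, Rational(-1, 1406)) = Rational(-17421, 1406)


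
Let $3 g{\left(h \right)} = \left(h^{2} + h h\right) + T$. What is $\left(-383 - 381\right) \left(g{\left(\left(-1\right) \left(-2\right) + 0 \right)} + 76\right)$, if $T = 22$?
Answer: $-65704$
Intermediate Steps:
$g{\left(h \right)} = \frac{22}{3} + \frac{2 h^{2}}{3}$ ($g{\left(h \right)} = \frac{\left(h^{2} + h h\right) + 22}{3} = \frac{\left(h^{2} + h^{2}\right) + 22}{3} = \frac{2 h^{2} + 22}{3} = \frac{22 + 2 h^{2}}{3} = \frac{22}{3} + \frac{2 h^{2}}{3}$)
$\left(-383 - 381\right) \left(g{\left(\left(-1\right) \left(-2\right) + 0 \right)} + 76\right) = \left(-383 - 381\right) \left(\left(\frac{22}{3} + \frac{2 \left(\left(-1\right) \left(-2\right) + 0\right)^{2}}{3}\right) + 76\right) = - 764 \left(\left(\frac{22}{3} + \frac{2 \left(2 + 0\right)^{2}}{3}\right) + 76\right) = - 764 \left(\left(\frac{22}{3} + \frac{2 \cdot 2^{2}}{3}\right) + 76\right) = - 764 \left(\left(\frac{22}{3} + \frac{2}{3} \cdot 4\right) + 76\right) = - 764 \left(\left(\frac{22}{3} + \frac{8}{3}\right) + 76\right) = - 764 \left(10 + 76\right) = \left(-764\right) 86 = -65704$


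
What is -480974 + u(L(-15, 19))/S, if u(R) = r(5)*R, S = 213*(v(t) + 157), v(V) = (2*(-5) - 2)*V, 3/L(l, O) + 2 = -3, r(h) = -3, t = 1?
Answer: -24758136647/51475 ≈ -4.8097e+5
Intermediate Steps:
L(l, O) = -⅗ (L(l, O) = 3/(-2 - 3) = 3/(-5) = 3*(-⅕) = -⅗)
v(V) = -12*V (v(V) = (-10 - 2)*V = -12*V)
S = 30885 (S = 213*(-12*1 + 157) = 213*(-12 + 157) = 213*145 = 30885)
u(R) = -3*R
-480974 + u(L(-15, 19))/S = -480974 - 3*(-⅗)/30885 = -480974 + (9/5)*(1/30885) = -480974 + 3/51475 = -24758136647/51475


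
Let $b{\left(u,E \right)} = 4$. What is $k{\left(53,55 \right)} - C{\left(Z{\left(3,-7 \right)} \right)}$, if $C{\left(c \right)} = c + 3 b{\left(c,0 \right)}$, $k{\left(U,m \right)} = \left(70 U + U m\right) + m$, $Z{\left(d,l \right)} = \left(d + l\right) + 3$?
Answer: $6669$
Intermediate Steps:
$Z{\left(d,l \right)} = 3 + d + l$
$k{\left(U,m \right)} = m + 70 U + U m$
$C{\left(c \right)} = 12 + c$ ($C{\left(c \right)} = c + 3 \cdot 4 = c + 12 = 12 + c$)
$k{\left(53,55 \right)} - C{\left(Z{\left(3,-7 \right)} \right)} = \left(55 + 70 \cdot 53 + 53 \cdot 55\right) - \left(12 + \left(3 + 3 - 7\right)\right) = \left(55 + 3710 + 2915\right) - \left(12 - 1\right) = 6680 - 11 = 6669$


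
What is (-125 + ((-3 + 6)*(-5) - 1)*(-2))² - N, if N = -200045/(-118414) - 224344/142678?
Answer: 73061753581507/8447536346 ≈ 8648.9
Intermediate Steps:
N = 988275047/8447536346 (N = -200045*(-1/118414) - 224344*1/142678 = 200045/118414 - 112172/71339 = 988275047/8447536346 ≈ 0.11699)
(-125 + ((-3 + 6)*(-5) - 1)*(-2))² - N = (-125 + ((-3 + 6)*(-5) - 1)*(-2))² - 1*988275047/8447536346 = (-125 + (3*(-5) - 1)*(-2))² - 988275047/8447536346 = (-125 + (-15 - 1)*(-2))² - 988275047/8447536346 = (-125 - 16*(-2))² - 988275047/8447536346 = (-125 + 32)² - 988275047/8447536346 = (-93)² - 988275047/8447536346 = 8649 - 988275047/8447536346 = 73061753581507/8447536346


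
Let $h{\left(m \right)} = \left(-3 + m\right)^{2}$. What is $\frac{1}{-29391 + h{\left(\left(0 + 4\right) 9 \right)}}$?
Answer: $- \frac{1}{28302} \approx -3.5333 \cdot 10^{-5}$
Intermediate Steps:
$\frac{1}{-29391 + h{\left(\left(0 + 4\right) 9 \right)}} = \frac{1}{-29391 + \left(-3 + \left(0 + 4\right) 9\right)^{2}} = \frac{1}{-29391 + \left(-3 + 4 \cdot 9\right)^{2}} = \frac{1}{-29391 + \left(-3 + 36\right)^{2}} = \frac{1}{-29391 + 33^{2}} = \frac{1}{-29391 + 1089} = \frac{1}{-28302} = - \frac{1}{28302}$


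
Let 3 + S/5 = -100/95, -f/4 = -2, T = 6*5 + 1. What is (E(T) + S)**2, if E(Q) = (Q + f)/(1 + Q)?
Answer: 134073241/369664 ≈ 362.69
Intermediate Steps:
T = 31 (T = 30 + 1 = 31)
f = 8 (f = -4*(-2) = 8)
S = -385/19 (S = -15 + 5*(-100/95) = -15 + 5*(-100*1/95) = -15 + 5*(-20/19) = -15 - 100/19 = -385/19 ≈ -20.263)
E(Q) = (8 + Q)/(1 + Q) (E(Q) = (Q + 8)/(1 + Q) = (8 + Q)/(1 + Q))
(E(T) + S)**2 = ((8 + 31)/(1 + 31) - 385/19)**2 = (39/32 - 385/19)**2 = (-11579/608)**2 = 134073241/369664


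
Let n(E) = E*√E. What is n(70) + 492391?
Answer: 492391 + 70*√70 ≈ 4.9298e+5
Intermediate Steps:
n(E) = E^(3/2)
n(70) + 492391 = 70^(3/2) + 492391 = 70*√70 + 492391 = 492391 + 70*√70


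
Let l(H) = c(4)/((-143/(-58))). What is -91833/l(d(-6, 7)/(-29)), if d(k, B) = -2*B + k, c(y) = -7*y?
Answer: 1876017/232 ≈ 8086.3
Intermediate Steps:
d(k, B) = k - 2*B
l(H) = -1624/143 (l(H) = (-7*4)/((-143/(-58))) = -28/((-143*(-1/58))) = -28/143/58 = -28*58/143 = -1624/143)
-91833/l(d(-6, 7)/(-29)) = -91833/(-1624/143) = -91833*(-143/1624) = 1876017/232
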